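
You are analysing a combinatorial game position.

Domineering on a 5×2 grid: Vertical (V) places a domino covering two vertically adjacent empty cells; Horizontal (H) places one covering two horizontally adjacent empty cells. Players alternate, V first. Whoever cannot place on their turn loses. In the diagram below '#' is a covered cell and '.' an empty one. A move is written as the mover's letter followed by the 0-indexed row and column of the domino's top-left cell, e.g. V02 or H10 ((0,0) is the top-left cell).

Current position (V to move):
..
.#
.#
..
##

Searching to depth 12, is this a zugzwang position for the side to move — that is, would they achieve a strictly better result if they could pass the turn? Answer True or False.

zugzwang(../.#/.#/../##, V) = True

p1 V@[../.#/.#/../##]: V00[#./##/.#/../##]-1* V10[../##/##/../##]-1 V20[../.#/##/#./##]-1
p2 H@[#./##/.#/../##]: H30[#./##/.#/##/##]+1*
p3 V@[#./##/.#/##/##] terminal -1; root [../.#/.#/../##] d12
suppose V passes — search the same position with H to move:
pass> p1 H@[../.#/.#/../##]: H00[##/.#/.#/../##]-1* H30[../.#/.#/##/##]-1
pass> p2 V@[##/.#/.#/../##]: V10[##/##/##/../##]-1 V20[##/.#/##/#./##]+1*
pass> p3 H@[##/.#/##/#./##] terminal -1; root [../.#/.#/../##] d12
for V: play -1, pass +1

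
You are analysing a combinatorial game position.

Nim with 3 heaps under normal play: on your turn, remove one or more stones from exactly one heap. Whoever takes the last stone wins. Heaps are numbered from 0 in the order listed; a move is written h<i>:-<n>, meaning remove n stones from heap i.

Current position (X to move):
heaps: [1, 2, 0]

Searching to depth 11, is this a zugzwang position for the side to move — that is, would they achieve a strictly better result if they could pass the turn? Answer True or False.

zugzwang((1,2,0), X) = False

[(1,2,0)] X move#1: h0:-1:-1/(0,2,0), h1:-1:+1/(1,1,0)*, h1:-2:-1/(1,0,0)
[(1,1,0)] O move#2: h0:-1:-1/(0,1,0)*, h1:-1:-1/(1,0,0)
[(0,1,0)] X move#3: h1:-1:+1/(0,0,0)*
[(0,0,0)] end (terminal -1, O#4); searched (1,2,0) to 11
if X skipped the turn, O would face:
~ [(1,2,0)] O move#1: h0:-1:-1/(0,2,0), h1:-1:+1/(1,1,0)*, h1:-2:-1/(1,0,0)
~ [(1,1,0)] X move#2: h0:-1:-1/(0,1,0)*, h1:-1:-1/(1,0,0)
~ [(0,1,0)] O move#3: h1:-1:+1/(0,0,0)*
~ [(0,0,0)] end (terminal -1, X#4); searched (1,2,0) to 11
compare (X): move=+1 vs pass=-1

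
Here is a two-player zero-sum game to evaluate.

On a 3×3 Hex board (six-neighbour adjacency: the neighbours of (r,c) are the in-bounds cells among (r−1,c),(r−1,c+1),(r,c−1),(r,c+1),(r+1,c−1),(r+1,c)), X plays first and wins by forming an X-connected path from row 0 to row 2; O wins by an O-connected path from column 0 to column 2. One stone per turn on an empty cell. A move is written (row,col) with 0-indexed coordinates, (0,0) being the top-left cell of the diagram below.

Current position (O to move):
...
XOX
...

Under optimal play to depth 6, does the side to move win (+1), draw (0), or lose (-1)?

value(.../XOX/..., O) = -1

[.../XOX/...] O move#1: (0,0):-1/O../XOX/...*, (0,1):-1/.O./XOX/..., (0,2):-1/..O/XOX/..., (2,0):-1/.../XOX/O.., (2,1):-1/.../XOX/.O., (2,2):-1/.../XOX/..O
[O../XOX/...] X move#2: (0,1):+1/OX./XOX/...*, (0,2):+1/O.X/XOX/..., (2,0):+1/O../XOX/X.., (2,1):-1/O../XOX/.X., (2,2):-1/O../XOX/..X
[OX./XOX/...] O move#3: (0,2):-1/OXO/XOX/...*, (2,0):-1/OX./XOX/O.., (2,1):-1/OX./XOX/.O., (2,2):-1/OX./XOX/..O
[OXO/XOX/...] X move#4: (2,0):+1/OXO/XOX/X..*, (2,1):-1/OXO/XOX/.X., (2,2):-1/OXO/XOX/..X
[OXO/XOX/X..] end (terminal -1, O#5); searched .../XOX/... to 6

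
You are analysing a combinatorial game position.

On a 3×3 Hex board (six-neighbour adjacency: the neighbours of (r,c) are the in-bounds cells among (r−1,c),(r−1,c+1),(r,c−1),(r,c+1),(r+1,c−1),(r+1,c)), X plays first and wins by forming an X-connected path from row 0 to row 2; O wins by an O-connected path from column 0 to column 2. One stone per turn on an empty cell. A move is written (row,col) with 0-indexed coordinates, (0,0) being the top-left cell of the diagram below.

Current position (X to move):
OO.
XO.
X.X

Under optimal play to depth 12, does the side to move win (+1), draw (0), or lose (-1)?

[OO./XO./X.X] X move#1: (0,2):-1/OOX/XO./X.X*, (1,2):-1/OO./XOX/X.X, (2,1):-1/OO./XO./XXX
[OOX/XO./X.X] O move#2: (1,2):+1/OOX/XOO/X.X*, (2,1):-1/OOX/XO./XOX
[OOX/XOO/X.X] end (terminal -1, X#3); searched OO./XO./X.X to 12

value(OO./XO./X.X, X) = -1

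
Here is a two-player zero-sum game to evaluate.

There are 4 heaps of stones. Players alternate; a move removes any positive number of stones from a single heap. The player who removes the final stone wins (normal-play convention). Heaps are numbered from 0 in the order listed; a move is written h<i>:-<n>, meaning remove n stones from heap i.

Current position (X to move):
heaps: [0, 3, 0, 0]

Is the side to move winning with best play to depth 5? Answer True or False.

X winning at [(0,3,0,0)]: True

p1 X@[(0,3,0,0)]: h1:-1[(0,2,0,0)]-1 h1:-2[(0,1,0,0)]-1 h1:-3[(0,0,0,0)]+1*
p2 O@[(0,0,0,0)] terminal -1; root [(0,3,0,0)] d5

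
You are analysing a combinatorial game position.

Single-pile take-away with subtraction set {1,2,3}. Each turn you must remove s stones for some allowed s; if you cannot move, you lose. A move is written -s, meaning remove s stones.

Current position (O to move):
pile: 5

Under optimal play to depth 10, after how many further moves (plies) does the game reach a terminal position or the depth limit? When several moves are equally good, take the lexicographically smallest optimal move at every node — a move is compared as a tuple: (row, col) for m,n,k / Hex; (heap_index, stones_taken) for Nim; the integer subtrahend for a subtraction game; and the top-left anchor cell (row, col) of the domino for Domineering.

PV length from [5]: 3 plies

p1 O@[5]: -1[4]+1* -2[3]-1 -3[2]-1
p2 X@[4]: -1[3]-1* -2[2]-1 -3[1]-1
p3 O@[3]: -1[2]-1 -2[1]-1 -3[0]+1*
p4 X@[0] terminal -1; root [5] d10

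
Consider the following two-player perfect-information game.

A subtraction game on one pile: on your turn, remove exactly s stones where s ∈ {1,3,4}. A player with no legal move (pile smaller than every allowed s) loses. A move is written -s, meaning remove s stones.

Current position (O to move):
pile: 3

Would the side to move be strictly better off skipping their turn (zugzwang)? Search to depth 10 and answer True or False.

zugzwang(3, O) = False

ply 1, O at 3 | -1=+1→2*; -3=+1→0
ply 2, X at 2 | -1=-1→1*
ply 3, O at 1 | -1=+1→0*
ply 4: 0 is terminal -1 (X); from 3 depth 10
if O skipped the turn, X would face:
~ ply 1, X at 3 | -1=+1→2*; -3=+1→0
~ ply 2, O at 2 | -1=-1→1*
~ ply 3, X at 1 | -1=+1→0*
~ ply 4: 0 is terminal -1 (O); from 3 depth 10
compare (O): move=+1 vs pass=-1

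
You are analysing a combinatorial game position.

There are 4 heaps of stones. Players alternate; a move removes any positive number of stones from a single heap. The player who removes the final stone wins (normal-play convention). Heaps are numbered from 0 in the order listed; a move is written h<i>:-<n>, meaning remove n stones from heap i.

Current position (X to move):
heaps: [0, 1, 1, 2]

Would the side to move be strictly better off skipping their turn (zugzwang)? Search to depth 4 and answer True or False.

zugzwang((0,1,1,2), X) = False

ply 1, X at (0,1,1,2) | h1:-1=-1→(0,0,1,2); h2:-1=-1→(0,1,0,2); h3:-1=-1→(0,1,1,1); h3:-2=+1→(0,1,1,0)*
ply 2, O at (0,1,1,0) | h1:-1=-1→(0,0,1,0)*; h2:-1=-1→(0,1,0,0)
ply 3, X at (0,0,1,0) | h2:-1=+1→(0,0,0,0)*
ply 4: (0,0,0,0) is terminal -1 (O); from (0,1,1,2) depth 4
pass branch (O moves first from the same position):
  | ply 1, O at (0,1,1,2) | h1:-1=-1→(0,0,1,2); h2:-1=-1→(0,1,0,2); h3:-1=-1→(0,1,1,1); h3:-2=+1→(0,1,1,0)*
  | ply 2, X at (0,1,1,0) | h1:-1=-1→(0,0,1,0)*; h2:-1=-1→(0,1,0,0)
  | ply 3, O at (0,0,1,0) | h2:-1=+1→(0,0,0,0)*
  | ply 4: (0,0,0,0) is terminal -1 (X); from (0,1,1,2) depth 4
X moving scores +1; X passing scores -1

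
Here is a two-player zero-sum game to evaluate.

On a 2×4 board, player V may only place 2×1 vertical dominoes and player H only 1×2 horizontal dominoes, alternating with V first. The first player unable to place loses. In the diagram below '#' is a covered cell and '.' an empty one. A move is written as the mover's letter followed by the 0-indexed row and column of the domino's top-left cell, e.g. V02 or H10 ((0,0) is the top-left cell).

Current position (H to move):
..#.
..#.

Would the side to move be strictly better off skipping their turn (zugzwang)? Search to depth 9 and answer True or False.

ply 1, H at ..#./..#. | H00=+1→###./..#.*; H10=+1→..#./###.
ply 2, V at ###./..#. | V03=-1→####/..##*
ply 3, H at ####/..## | H10=+1→####/####*
ply 4: ####/#### is terminal -1 (V); from ..#./..#. depth 9
pass branch (V moves first from the same position):
  | ply 1, V at ..#./..#. | V00=+1→#.#./#.#.*; V01=+1→.##./.##.; V03=-1→..##/..##
  | ply 2: #.#./#.#. is terminal -1 (H); from ..#./..#. depth 9
H moving scores +1; H passing scores -1

zugzwang(..#./..#., H) = False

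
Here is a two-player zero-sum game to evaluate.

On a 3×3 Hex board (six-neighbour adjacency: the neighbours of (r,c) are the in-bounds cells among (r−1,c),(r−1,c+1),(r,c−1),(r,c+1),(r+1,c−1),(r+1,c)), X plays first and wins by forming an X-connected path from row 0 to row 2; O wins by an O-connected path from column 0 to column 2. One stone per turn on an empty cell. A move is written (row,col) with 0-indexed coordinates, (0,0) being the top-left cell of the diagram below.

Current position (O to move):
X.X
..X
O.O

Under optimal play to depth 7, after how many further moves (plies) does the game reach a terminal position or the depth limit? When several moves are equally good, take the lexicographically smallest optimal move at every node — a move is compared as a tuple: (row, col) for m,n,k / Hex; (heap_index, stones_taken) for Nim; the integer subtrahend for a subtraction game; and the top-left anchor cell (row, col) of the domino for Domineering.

PV length from [X.X/..X/O.O]: 1 ply

ply 1, O at X.X/..X/O.O | (0,1)=-1→XOX/..X/O.O; (1,0)=-1→X.X/O.X/O.O; (1,1)=-1→X.X/.OX/O.O; (2,1)=+1→X.X/..X/OOO*
ply 2: X.X/..X/OOO is terminal -1 (X); from X.X/..X/O.O depth 7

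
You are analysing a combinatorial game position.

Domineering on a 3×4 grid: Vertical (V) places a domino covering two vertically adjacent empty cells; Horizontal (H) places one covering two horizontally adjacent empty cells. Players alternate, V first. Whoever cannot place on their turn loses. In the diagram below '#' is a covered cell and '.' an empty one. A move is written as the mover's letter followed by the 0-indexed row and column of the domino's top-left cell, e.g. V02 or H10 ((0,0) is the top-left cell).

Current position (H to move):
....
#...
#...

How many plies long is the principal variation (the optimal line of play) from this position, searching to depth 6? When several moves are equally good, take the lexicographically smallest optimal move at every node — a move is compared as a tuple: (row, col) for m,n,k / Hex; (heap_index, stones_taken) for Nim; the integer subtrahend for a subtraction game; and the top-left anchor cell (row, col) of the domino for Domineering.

[..../#.../#...] H move#1: H00:-1/##../#.../#..., H01:-1/.##./#.../#..., H02:-1/..##/#.../#..., H11:+1/..../###./#...*, H12:+1/..../#.##/#..., H21:-1/..../#.../###., H22:-1/..../#.../#.##
[..../###./#...] V move#2: V03:-1/...#/####/#...*, V13:-1/..../####/#..#
[...#/####/#...] H move#3: H00:+1/##.#/####/#...*, H01:+1/.###/####/#..., H21:+1/...#/####/###., H22:+1/...#/####/#.##
[##.#/####/#...] end (terminal -1, V#4); searched ..../#.../#... to 6

PV length from [..../#.../#...]: 3 plies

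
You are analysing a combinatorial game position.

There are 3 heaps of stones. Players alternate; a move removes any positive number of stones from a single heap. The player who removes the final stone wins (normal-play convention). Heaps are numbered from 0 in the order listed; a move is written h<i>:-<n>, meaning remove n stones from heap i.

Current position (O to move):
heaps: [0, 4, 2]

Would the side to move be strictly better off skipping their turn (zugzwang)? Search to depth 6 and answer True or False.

[(0,4,2)] O move#1: h1:-1:-1/(0,3,2), h1:-2:+1/(0,2,2)*, h1:-3:-1/(0,1,2), h1:-4:-1/(0,0,2), h2:-1:-1/(0,4,1), h2:-2:-1/(0,4,0)
[(0,2,2)] X move#2: h1:-1:-1/(0,1,2)*, h1:-2:-1/(0,0,2), h2:-1:-1/(0,2,1), h2:-2:-1/(0,2,0)
[(0,1,2)] O move#3: h1:-1:-1/(0,0,2), h2:-1:+1/(0,1,1)*, h2:-2:-1/(0,1,0)
[(0,1,1)] X move#4: h1:-1:-1/(0,0,1)*, h2:-1:-1/(0,1,0)
[(0,0,1)] O move#5: h2:-1:+1/(0,0,0)*
[(0,0,0)] end (terminal -1, X#6); searched (0,4,2) to 6
suppose O passes — search the same position with X to move:
pass> [(0,4,2)] X move#1: h1:-1:-1/(0,3,2), h1:-2:+1/(0,2,2)*, h1:-3:-1/(0,1,2), h1:-4:-1/(0,0,2), h2:-1:-1/(0,4,1), h2:-2:-1/(0,4,0)
pass> [(0,2,2)] O move#2: h1:-1:-1/(0,1,2)*, h1:-2:-1/(0,0,2), h2:-1:-1/(0,2,1), h2:-2:-1/(0,2,0)
pass> [(0,1,2)] X move#3: h1:-1:-1/(0,0,2), h2:-1:+1/(0,1,1)*, h2:-2:-1/(0,1,0)
pass> [(0,1,1)] O move#4: h1:-1:-1/(0,0,1)*, h2:-1:-1/(0,1,0)
pass> [(0,0,1)] X move#5: h2:-1:+1/(0,0,0)*
pass> [(0,0,0)] end (terminal -1, O#6); searched (0,4,2) to 6
for O: play +1, pass -1

zugzwang((0,4,2), O) = False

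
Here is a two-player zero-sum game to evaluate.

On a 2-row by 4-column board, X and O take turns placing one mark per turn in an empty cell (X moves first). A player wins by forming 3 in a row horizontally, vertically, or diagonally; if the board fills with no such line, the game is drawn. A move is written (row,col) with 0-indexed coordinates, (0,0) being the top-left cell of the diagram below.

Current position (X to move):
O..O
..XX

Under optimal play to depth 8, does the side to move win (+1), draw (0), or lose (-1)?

[O..O/..XX] X move#1: (0,1):+0/OX.O/..XX, (0,2):+0/O.XO/..XX, (1,0):+0/O..O/X.XX, (1,1):+1/O..O/.XXX*
[O..O/.XXX] end (terminal -1, O#2); searched O..O/..XX to 8

value(O..O/..XX, X) = +1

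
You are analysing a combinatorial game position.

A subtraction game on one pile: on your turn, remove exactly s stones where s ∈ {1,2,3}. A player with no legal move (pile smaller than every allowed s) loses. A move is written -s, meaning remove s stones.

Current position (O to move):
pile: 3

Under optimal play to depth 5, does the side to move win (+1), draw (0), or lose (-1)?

value(3, O) = +1

ply 1, O at 3 | -1=-1→2; -2=-1→1; -3=+1→0*
ply 2: 0 is terminal -1 (X); from 3 depth 5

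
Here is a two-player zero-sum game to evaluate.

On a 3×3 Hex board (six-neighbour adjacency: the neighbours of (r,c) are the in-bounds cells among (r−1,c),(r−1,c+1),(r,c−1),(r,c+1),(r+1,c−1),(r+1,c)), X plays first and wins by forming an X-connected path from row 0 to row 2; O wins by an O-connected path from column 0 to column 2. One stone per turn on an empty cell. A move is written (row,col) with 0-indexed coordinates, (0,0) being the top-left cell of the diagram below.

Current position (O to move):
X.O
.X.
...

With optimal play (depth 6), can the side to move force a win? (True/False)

O winning at [X.O/.X./...]: False

p1 O@[X.O/.X./...]: (0,1)[XOO/.X./...]-1* (1,0)[X.O/OX./...]-1 (1,2)[X.O/.XO/...]-1 (2,0)[X.O/.X./O..]-1 (2,1)[X.O/.X./.O.]-1 (2,2)[X.O/.X./..O]-1
p2 X@[XOO/.X./...]: (1,0)[XOO/XX./...]+1* (1,2)[XOO/.XX/...]-1 (2,0)[XOO/.X./X..]-1 (2,1)[XOO/.X./.X.]-1 (2,2)[XOO/.X./..X]-1
p3 O@[XOO/XX./...]: (1,2)[XOO/XXO/...]-1* (2,0)[XOO/XX./O..]-1 (2,1)[XOO/XX./.O.]-1 (2,2)[XOO/XX./..O]-1
p4 X@[XOO/XXO/...]: (2,0)[XOO/XXO/X..]+1* (2,1)[XOO/XXO/.X.]+1 (2,2)[XOO/XXO/..X]+1
p5 O@[XOO/XXO/X..] terminal -1; root [X.O/.X./...] d6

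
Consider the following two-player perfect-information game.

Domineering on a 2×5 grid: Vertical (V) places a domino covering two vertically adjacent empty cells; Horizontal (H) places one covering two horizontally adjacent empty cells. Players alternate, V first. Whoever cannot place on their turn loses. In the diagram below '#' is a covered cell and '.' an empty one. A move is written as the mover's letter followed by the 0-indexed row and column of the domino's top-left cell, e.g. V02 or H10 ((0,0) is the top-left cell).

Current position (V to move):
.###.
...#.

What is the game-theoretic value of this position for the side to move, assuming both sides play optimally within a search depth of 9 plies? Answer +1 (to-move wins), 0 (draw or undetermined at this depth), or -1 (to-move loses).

[.###./...#.] V move#1: V00:+1/####./#..#.*, V04:-1/.####/...##
[####./#..#.] H move#2: H11:-1/####./####.*
[####./####.] V move#3: V04:+1/#####/#####*
[#####/#####] end (terminal -1, H#4); searched .###./...#. to 9

value(.###./...#., V) = +1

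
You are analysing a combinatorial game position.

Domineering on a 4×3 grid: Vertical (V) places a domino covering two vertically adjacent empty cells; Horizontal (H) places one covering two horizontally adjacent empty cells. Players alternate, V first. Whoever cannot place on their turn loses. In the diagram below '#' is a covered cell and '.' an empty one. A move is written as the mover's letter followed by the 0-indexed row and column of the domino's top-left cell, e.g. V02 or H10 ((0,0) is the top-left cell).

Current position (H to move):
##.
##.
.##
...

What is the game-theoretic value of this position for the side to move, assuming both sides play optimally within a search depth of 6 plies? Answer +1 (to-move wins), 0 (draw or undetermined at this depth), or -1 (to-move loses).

value(##./##./.##/..., H) = -1

ply 1, H at ##./##./.##/... | H30=-1→##./##./.##/##.*; H31=-1→##./##./.##/.##
ply 2, V at ##./##./.##/##. | V02=+1→###/###/.##/##.*
ply 3: ###/###/.##/##. is terminal -1 (H); from ##./##./.##/... depth 6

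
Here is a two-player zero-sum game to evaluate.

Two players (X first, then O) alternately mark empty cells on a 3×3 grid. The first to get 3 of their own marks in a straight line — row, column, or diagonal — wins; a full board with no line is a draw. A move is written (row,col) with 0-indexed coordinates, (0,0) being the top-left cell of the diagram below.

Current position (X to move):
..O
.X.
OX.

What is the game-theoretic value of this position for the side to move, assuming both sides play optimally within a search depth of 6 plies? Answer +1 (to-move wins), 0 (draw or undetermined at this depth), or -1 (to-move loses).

value(..O/.X./OX., X) = +1

[..O/.X./OX.] X move#1: (0,0):+1/X.O/.X./OX.*, (0,1):+1/.XO/.X./OX., (1,0):+1/..O/XX./OX., (1,2):+1/..O/.XX/OX., (2,2):+1/..O/.X./OXX
[X.O/.X./OX.] O move#2: (0,1):-1/XOO/.X./OX.*, (1,0):-1/X.O/OX./OX., (1,2):-1/X.O/.XO/OX., (2,2):-1/X.O/.X./OXO
[XOO/.X./OX.] X move#3: (1,0):+1/XOO/XX./OX.*, (1,2):+1/XOO/.XX/OX., (2,2):+1/XOO/.X./OXX
[XOO/XX./OX.] O move#4: (1,2):-1/XOO/XXO/OX.*, (2,2):-1/XOO/XX./OXO
[XOO/XXO/OX.] X move#5: (2,2):+1/XOO/XXO/OXX*
[XOO/XXO/OXX] end (terminal -1, O#6); searched ..O/.X./OX. to 6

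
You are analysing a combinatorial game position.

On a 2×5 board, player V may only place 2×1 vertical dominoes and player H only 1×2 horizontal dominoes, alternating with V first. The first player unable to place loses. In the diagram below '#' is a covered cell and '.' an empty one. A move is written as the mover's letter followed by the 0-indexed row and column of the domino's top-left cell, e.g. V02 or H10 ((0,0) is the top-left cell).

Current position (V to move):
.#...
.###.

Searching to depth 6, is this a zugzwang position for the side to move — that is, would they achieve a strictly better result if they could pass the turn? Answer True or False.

zugzwang(.#.../.###., V) = False

ply 1, V at .#.../.###. | V00=-1→##.../####.; V04=+1→.#..#/.####*
ply 2, H at .#..#/.#### | H02=-1→.####/.####*
ply 3, V at .####/.#### | V00=+1→#####/#####*
ply 4: #####/##### is terminal -1 (H); from .#.../.###. depth 6
pass branch (H moves first from the same position):
  | ply 1, H at .#.../.###. | H02=-1→.###./.###.*; H03=-1→.#.##/.###.
  | ply 2, V at .###./.###. | V00=+1→####./####.*; V04=+1→.####/.####
  | ply 3: ####./####. is terminal -1 (H); from .#.../.###. depth 6
V moving scores +1; V passing scores +1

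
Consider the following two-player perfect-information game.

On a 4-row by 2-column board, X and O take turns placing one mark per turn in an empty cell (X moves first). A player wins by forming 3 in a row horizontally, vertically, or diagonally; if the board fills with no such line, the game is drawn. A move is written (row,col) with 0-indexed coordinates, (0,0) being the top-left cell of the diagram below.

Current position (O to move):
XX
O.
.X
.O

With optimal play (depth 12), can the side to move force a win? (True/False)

O winning at [XX/O./.X/.O]: False

[XX/O./.X/.O] O move#1: (1,1):+0/XX/OO/.X/.O*, (2,0):-1/XX/O./OX/.O, (3,0):-1/XX/O./.X/OO
[XX/OO/.X/.O] X move#2: (2,0):+0/XX/OO/XX/.O*, (3,0):+0/XX/OO/.X/XO
[XX/OO/XX/.O] O move#3: (3,0):+0/XX/OO/XX/OO*
[XX/OO/XX/OO] end (terminal +0, X#4); searched XX/O./.X/.O to 12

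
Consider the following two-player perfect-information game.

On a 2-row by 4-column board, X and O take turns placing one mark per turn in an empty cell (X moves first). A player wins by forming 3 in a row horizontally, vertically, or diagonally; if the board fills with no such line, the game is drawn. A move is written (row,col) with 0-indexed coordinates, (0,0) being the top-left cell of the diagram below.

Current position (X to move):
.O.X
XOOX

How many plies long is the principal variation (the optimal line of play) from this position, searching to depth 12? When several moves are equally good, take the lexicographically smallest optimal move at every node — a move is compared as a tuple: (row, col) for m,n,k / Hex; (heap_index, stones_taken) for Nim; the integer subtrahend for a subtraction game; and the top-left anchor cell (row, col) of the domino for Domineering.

PV length from [.O.X/XOOX]: 2 plies

[.O.X/XOOX] X move#1: (0,0):+0/XO.X/XOOX*, (0,2):+0/.OXX/XOOX
[XO.X/XOOX] O move#2: (0,2):+0/XOOX/XOOX*
[XOOX/XOOX] end (terminal +0, X#3); searched .O.X/XOOX to 12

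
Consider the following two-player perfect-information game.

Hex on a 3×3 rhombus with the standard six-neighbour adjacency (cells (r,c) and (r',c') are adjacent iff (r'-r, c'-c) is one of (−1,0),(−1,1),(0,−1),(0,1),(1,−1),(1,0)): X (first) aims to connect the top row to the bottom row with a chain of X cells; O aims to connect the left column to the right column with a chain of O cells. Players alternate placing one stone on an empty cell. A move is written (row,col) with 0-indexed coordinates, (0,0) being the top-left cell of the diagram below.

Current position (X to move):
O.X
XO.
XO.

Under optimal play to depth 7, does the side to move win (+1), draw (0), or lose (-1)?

value(O.X/XO./XO., X) = +1

p1 X@[O.X/XO./XO.]: (0,1)[OXX/XO./XO.]+1* (1,2)[O.X/XOX/XO.]+1 (2,2)[O.X/XO./XOX]+1
p2 O@[OXX/XO./XO.] terminal -1; root [O.X/XO./XO.] d7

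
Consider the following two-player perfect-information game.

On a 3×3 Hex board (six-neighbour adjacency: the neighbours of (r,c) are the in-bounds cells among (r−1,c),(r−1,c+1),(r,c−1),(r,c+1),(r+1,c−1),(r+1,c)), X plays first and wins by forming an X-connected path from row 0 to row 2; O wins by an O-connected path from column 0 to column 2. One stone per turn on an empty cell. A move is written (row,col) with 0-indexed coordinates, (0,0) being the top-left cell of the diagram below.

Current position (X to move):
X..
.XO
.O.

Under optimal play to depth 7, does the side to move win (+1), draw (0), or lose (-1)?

p1 X@[X../.XO/.O.]: (0,1)[XX./.XO/.O.]-1 (0,2)[X.X/.XO/.O.]-1 (1,0)[X../XXO/.O.]-1 (2,0)[X../.XO/XO.]+1* (2,2)[X../.XO/.OX]-1
p2 O@[X../.XO/XO.]: (0,1)[XO./.XO/XO.]-1* (0,2)[X.O/.XO/XO.]-1 (1,0)[X../OXO/XO.]-1 (2,2)[X../.XO/XOO]-1
p3 X@[XO./.XO/XO.]: (0,2)[XOX/.XO/XO.]+1* (1,0)[XO./XXO/XO.]+1 (2,2)[XO./.XO/XOX]+1
p4 O@[XOX/.XO/XO.] terminal -1; root [X../.XO/.O.] d7

value(X../.XO/.O., X) = +1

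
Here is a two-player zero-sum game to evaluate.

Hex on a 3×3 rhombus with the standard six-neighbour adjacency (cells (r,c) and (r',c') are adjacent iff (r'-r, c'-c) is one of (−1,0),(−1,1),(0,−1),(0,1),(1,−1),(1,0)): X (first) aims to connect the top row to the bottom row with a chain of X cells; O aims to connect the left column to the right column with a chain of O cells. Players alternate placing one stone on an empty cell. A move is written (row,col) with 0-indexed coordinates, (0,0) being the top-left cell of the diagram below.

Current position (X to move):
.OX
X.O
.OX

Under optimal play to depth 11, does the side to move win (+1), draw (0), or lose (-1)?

value(.OX/X.O/.OX, X) = +1

p1 X@[.OX/X.O/.OX]: (0,0)[XOX/X.O/.OX]-1 (1,1)[.OX/XXO/.OX]-1 (2,0)[.OX/X.O/XOX]+1*
p2 O@[.OX/X.O/XOX]: (0,0)[OOX/X.O/XOX]-1* (1,1)[.OX/XOO/XOX]-1
p3 X@[OOX/X.O/XOX]: (1,1)[OOX/XXO/XOX]+1*
p4 O@[OOX/XXO/XOX] terminal -1; root [.OX/X.O/.OX] d11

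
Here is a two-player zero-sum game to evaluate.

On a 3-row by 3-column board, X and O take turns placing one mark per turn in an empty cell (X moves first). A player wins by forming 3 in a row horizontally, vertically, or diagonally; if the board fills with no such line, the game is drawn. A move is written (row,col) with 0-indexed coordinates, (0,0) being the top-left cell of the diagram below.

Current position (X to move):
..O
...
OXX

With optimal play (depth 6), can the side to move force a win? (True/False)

p1 X@[..O/.../OXX]: (0,0)[X.O/.../OXX]-1 (0,1)[.XO/.../OXX]-1 (1,0)[..O/X../OXX]-1 (1,1)[..O/.X./OXX]+1* (1,2)[..O/..X/OXX]-1
p2 O@[..O/.X./OXX]: (0,0)[O.O/.X./OXX]-1* (0,1)[.OO/.X./OXX]-1 (1,0)[..O/OX./OXX]-1 (1,2)[..O/.XO/OXX]-1
p3 X@[O.O/.X./OXX]: (0,1)[OXO/.X./OXX]+1* (1,0)[O.O/XX./OXX]-1 (1,2)[O.O/.XX/OXX]-1
p4 O@[OXO/.X./OXX] terminal -1; root [..O/.../OXX] d6

X winning at [..O/.../OXX]: True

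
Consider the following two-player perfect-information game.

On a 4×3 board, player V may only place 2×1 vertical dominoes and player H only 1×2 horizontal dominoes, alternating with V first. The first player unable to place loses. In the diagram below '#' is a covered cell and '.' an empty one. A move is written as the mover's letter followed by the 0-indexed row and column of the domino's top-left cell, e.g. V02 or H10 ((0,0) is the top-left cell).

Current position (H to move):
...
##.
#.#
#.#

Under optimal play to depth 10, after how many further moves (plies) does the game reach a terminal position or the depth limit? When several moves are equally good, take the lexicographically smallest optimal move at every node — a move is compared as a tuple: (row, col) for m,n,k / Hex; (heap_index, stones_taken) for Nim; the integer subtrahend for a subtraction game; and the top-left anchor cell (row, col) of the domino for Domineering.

PV length from [.../##./#.#/#.#]: 2 plies

ply 1, H at .../##./#.#/#.# | H00=-1→##./##./#.#/#.#*; H01=-1→.##/##./#.#/#.#
ply 2, V at ##./##./#.#/#.# | V02=+1→###/###/#.#/#.#*; V21=+1→##./##./###/###
ply 3: ###/###/#.#/#.# is terminal -1 (H); from .../##./#.#/#.# depth 10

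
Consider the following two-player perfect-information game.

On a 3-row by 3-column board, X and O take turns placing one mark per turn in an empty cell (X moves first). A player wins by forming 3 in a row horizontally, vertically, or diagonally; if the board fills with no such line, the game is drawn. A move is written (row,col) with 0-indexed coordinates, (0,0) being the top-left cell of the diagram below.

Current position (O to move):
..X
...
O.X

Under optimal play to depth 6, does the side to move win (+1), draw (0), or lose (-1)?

ply 1, O at ..X/.../O.X | (0,0)=-1→O.X/.../O.X*; (0,1)=-1→.OX/.../O.X; (1,0)=-1→..X/O../O.X; (1,1)=-1→..X/.O./O.X; (1,2)=-1→..X/..O/O.X; (2,1)=-1→..X/.../OOX
ply 2, X at O.X/.../O.X | (0,1)=-1→OXX/.../O.X; (1,0)=+0→O.X/X../O.X; (1,1)=-1→O.X/.X./O.X; (1,2)=+1→O.X/..X/O.X*; (2,1)=-1→O.X/.../OXX
ply 3: O.X/..X/O.X is terminal -1 (O); from ..X/.../O.X depth 6

value(..X/.../O.X, O) = -1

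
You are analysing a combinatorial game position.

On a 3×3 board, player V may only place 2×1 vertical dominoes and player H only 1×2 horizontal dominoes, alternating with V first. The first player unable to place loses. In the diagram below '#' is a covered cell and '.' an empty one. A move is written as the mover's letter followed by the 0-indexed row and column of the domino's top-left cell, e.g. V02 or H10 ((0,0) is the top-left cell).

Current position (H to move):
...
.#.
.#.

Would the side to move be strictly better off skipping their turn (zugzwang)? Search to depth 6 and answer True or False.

ply 1, H at .../.#./.#. | H00=-1→##./.#./.#.*; H01=-1→.##/.#./.#.
ply 2, V at ##./.#./.#. | V02=+1→###/.##/.#.*; V10=+1→##./##./##.; V12=+1→##./.##/.##
ply 3: ###/.##/.#. is terminal -1 (H); from .../.#./.#. depth 6
suppose H passes — search the same position with V to move:
pass> ply 1, V at .../.#./.#. | V00=+1→#../##./.#.*; V02=+1→..#/.##/.#.; V10=+1→.../##./##.; V12=+1→.../.##/.##
pass> ply 2, H at #../##./.#. | H01=-1→###/##./.#.*
pass> ply 3, V at ###/##./.#. | V12=+1→###/###/.##*
pass> ply 4: ###/###/.## is terminal -1 (H); from .../.#./.#. depth 6
for H: play -1, pass -1

zugzwang(.../.#./.#., H) = False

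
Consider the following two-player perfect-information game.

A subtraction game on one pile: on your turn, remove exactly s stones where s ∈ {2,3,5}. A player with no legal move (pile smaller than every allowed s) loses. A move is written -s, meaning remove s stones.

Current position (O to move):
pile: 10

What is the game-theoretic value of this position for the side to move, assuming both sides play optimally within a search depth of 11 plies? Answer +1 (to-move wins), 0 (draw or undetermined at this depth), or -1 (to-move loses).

value(10, O) = +1

p1 O@[10]: -2[8]+1* -3[7]+1 -5[5]-1
p2 X@[8]: -2[6]-1* -3[5]-1 -5[3]-1
p3 O@[6]: -2[4]-1 -3[3]-1 -5[1]+1*
p4 X@[1] terminal -1; root [10] d11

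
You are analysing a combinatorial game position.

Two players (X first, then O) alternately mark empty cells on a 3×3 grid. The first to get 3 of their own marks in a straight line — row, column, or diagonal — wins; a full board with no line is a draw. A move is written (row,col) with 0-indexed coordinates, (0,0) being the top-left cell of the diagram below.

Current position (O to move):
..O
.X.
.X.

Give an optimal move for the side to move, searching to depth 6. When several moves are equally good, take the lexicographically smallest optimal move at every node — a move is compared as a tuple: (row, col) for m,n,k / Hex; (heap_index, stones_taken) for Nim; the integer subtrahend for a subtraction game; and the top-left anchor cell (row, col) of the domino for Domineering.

O's best at [..O/.X./.X.]: (0,1)

p1 O@[..O/.X./.X.]: (0,0)[O.O/.X./.X.]-1 (0,1)[.OO/.X./.X.]+0* (1,0)[..O/OX./.X.]-1 (1,2)[..O/.XO/.X.]-1 (2,0)[..O/.X./OX.]-1 (2,2)[..O/.X./.XO]-1
p2 X@[.OO/.X./.X.]: (0,0)[XOO/.X./.X.]+0* (1,0)[.OO/XX./.X.]-1 (1,2)[.OO/.XX/.X.]-1 (2,0)[.OO/.X./XX.]-1 (2,2)[.OO/.X./.XX]-1
p3 O@[XOO/.X./.X.]: (1,0)[XOO/OX./.X.]-1 (1,2)[XOO/.XO/.X.]-1 (2,0)[XOO/.X./OX.]-1 (2,2)[XOO/.X./.XO]+0*
p4 X@[XOO/.X./.XO]: (1,0)[XOO/XX./.XO]-1 (1,2)[XOO/.XX/.XO]+0* (2,0)[XOO/.X./XXO]-1
p5 O@[XOO/.XX/.XO]: (1,0)[XOO/OXX/.XO]+0* (2,0)[XOO/.XX/OXO]-1
p6 X@[XOO/OXX/.XO]: (2,0)[XOO/OXX/XXO]+0*
p7 O@[XOO/OXX/XXO] terminal +0; root [..O/.X./.X.] d6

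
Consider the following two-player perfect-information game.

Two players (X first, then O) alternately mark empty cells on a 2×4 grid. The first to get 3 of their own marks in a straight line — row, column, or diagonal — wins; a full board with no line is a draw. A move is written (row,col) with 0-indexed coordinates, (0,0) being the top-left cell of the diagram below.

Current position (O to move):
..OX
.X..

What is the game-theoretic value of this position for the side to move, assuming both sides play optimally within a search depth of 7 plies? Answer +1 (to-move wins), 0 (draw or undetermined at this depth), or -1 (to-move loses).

value(..OX/.X.., O) = 0

p1 O@[..OX/.X..]: (0,0)[O.OX/.X..]+0* (0,1)[.OOX/.X..]+0 (1,0)[..OX/OX..]+0 (1,2)[..OX/.XO.]+0 (1,3)[..OX/.X.O]+0
p2 X@[O.OX/.X..]: (0,1)[OXOX/.X..]+0* (1,0)[O.OX/XX..]-1 (1,2)[O.OX/.XX.]-1 (1,3)[O.OX/.X.X]-1
p3 O@[OXOX/.X..]: (1,0)[OXOX/OX..]+0* (1,2)[OXOX/.XO.]+0 (1,3)[OXOX/.X.O]+0
p4 X@[OXOX/OX..]: (1,2)[OXOX/OXX.]+0* (1,3)[OXOX/OX.X]+0
p5 O@[OXOX/OXX.]: (1,3)[OXOX/OXXO]+0*
p6 X@[OXOX/OXXO] terminal +0; root [..OX/.X..] d7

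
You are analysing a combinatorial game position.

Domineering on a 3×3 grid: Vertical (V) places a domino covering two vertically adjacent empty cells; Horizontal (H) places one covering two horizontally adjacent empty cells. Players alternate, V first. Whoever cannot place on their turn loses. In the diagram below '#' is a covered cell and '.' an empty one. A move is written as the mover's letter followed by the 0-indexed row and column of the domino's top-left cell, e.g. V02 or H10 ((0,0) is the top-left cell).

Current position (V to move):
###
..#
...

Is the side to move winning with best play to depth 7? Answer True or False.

[###/..#/...] V move#1: V10:-1/###/#.#/#.., V11:+1/###/.##/.#.*
[###/.##/.#.] end (terminal -1, H#2); searched ###/..#/... to 7

V winning at [###/..#/...]: True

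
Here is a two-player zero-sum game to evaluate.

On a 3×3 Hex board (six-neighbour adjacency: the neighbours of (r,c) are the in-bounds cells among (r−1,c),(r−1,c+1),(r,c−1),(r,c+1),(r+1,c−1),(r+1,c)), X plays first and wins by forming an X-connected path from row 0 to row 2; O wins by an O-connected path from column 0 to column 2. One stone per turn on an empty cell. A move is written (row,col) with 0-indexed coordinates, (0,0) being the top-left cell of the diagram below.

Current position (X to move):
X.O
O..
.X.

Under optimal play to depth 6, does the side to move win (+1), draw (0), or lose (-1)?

p1 X@[X.O/O../.X.]: (0,1)[XXO/O../.X.]-1* (1,1)[X.O/OX./.X.]-1 (1,2)[X.O/O.X/.X.]-1 (2,0)[X.O/O../XX.]-1 (2,2)[X.O/O../.XX]-1
p2 O@[XXO/O../.X.]: (1,1)[XXO/OO./.X.]+1* (1,2)[XXO/O.O/.X.]-1 (2,0)[XXO/O../OX.]-1 (2,2)[XXO/O../.XO]-1
p3 X@[XXO/OO./.X.] terminal -1; root [X.O/O../.X.] d6

value(X.O/O../.X., X) = -1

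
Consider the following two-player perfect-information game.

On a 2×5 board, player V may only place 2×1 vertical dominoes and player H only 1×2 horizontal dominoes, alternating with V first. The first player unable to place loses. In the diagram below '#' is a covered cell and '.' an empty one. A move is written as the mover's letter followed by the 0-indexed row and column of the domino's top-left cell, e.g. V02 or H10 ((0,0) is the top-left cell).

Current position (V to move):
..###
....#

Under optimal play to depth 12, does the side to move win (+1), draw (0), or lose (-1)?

value(..###/....#, V) = +1

[..###/....#] V move#1: V00:-1/#.###/#...#, V01:+1/.####/.#..#*
[.####/.#..#] H move#2: H12:-1/.####/.####*
[.####/.####] V move#3: V00:+1/#####/#####*
[#####/#####] end (terminal -1, H#4); searched ..###/....# to 12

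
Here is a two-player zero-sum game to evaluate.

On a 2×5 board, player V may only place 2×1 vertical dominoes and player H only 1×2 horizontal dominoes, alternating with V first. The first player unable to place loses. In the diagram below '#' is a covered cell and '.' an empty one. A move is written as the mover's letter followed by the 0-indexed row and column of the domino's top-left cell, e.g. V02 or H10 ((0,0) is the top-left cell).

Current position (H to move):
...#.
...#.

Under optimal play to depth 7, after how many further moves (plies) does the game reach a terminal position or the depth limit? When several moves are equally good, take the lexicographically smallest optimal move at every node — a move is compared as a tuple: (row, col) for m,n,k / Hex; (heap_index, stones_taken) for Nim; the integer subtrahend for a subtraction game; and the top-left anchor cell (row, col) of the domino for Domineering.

PV length from [...#./...#.]: 4 plies

p1 H@[...#./...#.]: H00[##.#./...#.]-1* H01[.###./...#.]-1 H10[...#./##.#.]-1 H11[...#./.###.]-1
p2 V@[##.#./...#.]: V02[####./..##.]+1* V04[##.##/...##]-1
p3 H@[####./..##.]: H10[####./####.]-1*
p4 V@[####./####.]: V04[#####/#####]+1*
p5 H@[#####/#####] terminal -1; root [...#./...#.] d7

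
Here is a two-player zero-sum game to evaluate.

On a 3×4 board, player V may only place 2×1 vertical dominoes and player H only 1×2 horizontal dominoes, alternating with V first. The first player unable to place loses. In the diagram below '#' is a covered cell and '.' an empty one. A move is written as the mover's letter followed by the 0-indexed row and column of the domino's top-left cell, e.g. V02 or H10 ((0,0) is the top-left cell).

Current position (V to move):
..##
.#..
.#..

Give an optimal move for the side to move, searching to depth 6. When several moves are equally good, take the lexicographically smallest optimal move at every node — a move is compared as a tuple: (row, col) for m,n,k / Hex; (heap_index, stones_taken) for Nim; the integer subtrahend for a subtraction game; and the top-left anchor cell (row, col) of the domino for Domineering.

V's best at [..##/.#../.#..]: V12

ply 1, V at ..##/.#../.#.. | V00=-1→#.##/##../.#..; V10=-1→..##/##../##..; V12=+1→..##/.##./.##.*; V13=+1→..##/.#.#/.#.#
ply 2, H at ..##/.##./.##. | H00=-1→####/.##./.##.*
ply 3, V at ####/.##./.##. | V10=+1→####/###./###.*; V13=+1→####/.###/.###
ply 4: ####/###./###. is terminal -1 (H); from ..##/.#../.#.. depth 6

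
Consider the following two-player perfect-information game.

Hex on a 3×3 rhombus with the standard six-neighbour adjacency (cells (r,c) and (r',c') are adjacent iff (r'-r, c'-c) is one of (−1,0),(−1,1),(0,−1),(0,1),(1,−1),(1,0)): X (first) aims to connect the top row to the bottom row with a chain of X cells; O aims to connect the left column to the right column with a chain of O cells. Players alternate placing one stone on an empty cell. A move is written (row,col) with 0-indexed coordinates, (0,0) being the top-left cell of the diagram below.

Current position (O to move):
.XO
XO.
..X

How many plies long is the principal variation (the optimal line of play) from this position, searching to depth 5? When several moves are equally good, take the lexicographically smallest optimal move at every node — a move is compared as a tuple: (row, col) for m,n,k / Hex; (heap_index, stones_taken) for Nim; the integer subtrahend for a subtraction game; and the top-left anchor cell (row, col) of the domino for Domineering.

p1 O@[.XO/XO./..X]: (0,0)[OXO/XO./..X]-1 (1,2)[.XO/XOO/..X]-1 (2,0)[.XO/XO./O.X]+1* (2,1)[.XO/XO./.OX]-1
p2 X@[.XO/XO./O.X] terminal -1; root [.XO/XO./..X] d5

PV length from [.XO/XO./..X]: 1 ply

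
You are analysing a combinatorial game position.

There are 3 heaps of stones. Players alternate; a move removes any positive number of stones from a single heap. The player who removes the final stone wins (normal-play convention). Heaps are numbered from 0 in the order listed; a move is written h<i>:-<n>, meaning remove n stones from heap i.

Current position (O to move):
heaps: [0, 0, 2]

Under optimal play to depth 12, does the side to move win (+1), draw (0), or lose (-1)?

value((0,0,2), O) = +1

ply 1, O at (0,0,2) | h2:-1=-1→(0,0,1); h2:-2=+1→(0,0,0)*
ply 2: (0,0,0) is terminal -1 (X); from (0,0,2) depth 12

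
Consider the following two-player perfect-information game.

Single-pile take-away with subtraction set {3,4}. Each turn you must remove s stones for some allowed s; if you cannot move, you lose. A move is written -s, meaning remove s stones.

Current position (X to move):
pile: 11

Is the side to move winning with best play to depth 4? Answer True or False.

X winning at [11]: True

[11] X move#1: -3:+1/8*, -4:+1/7
[8] O move#2: -3:-1/5*, -4:-1/4
[5] X move#3: -3:+1/2*, -4:+1/1
[2] end (terminal -1, O#4); searched 11 to 4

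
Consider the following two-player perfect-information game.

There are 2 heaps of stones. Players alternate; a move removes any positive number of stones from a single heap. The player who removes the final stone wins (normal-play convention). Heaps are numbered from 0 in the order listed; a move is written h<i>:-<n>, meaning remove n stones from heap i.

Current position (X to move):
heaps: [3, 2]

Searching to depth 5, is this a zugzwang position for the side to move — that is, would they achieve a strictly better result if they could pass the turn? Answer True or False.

[(3,2)] X move#1: h0:-1:+1/(2,2)*, h0:-2:-1/(1,2), h0:-3:-1/(0,2), h1:-1:-1/(3,1), h1:-2:-1/(3,0)
[(2,2)] O move#2: h0:-1:-1/(1,2)*, h0:-2:-1/(0,2), h1:-1:-1/(2,1), h1:-2:-1/(2,0)
[(1,2)] X move#3: h0:-1:-1/(0,2), h1:-1:+1/(1,1)*, h1:-2:-1/(1,0)
[(1,1)] O move#4: h0:-1:-1/(0,1)*, h1:-1:-1/(1,0)
[(0,1)] X move#5: h1:-1:+1/(0,0)*
[(0,0)] end (terminal -1, O#6); searched (3,2) to 5
suppose X passes — search the same position with O to move:
pass> [(3,2)] O move#1: h0:-1:+1/(2,2)*, h0:-2:-1/(1,2), h0:-3:-1/(0,2), h1:-1:-1/(3,1), h1:-2:-1/(3,0)
pass> [(2,2)] X move#2: h0:-1:-1/(1,2)*, h0:-2:-1/(0,2), h1:-1:-1/(2,1), h1:-2:-1/(2,0)
pass> [(1,2)] O move#3: h0:-1:-1/(0,2), h1:-1:+1/(1,1)*, h1:-2:-1/(1,0)
pass> [(1,1)] X move#4: h0:-1:-1/(0,1)*, h1:-1:-1/(1,0)
pass> [(0,1)] O move#5: h1:-1:+1/(0,0)*
pass> [(0,0)] end (terminal -1, X#6); searched (3,2) to 5
for X: play +1, pass -1

zugzwang((3,2), X) = False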